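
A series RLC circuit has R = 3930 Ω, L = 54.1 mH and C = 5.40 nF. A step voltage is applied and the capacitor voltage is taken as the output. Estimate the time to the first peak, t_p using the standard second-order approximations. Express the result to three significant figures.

t_p ≈ 0.0000685 s

For a series RLC circuit (capacitor voltage as output), ω_n = 1/√(LC) = 1/√(54.1 mH · 5.40 nF) = 58500 rad/s.
ζ = (R/2)·√(C/L) = (3930/2)·√(5.40 nF/54.1 mH) = 0.621.
The damped frequency ω_d = ω_n√(1−ζ²) = 45900 rad/s. t_p = π/ω_d = 0.0000685 s.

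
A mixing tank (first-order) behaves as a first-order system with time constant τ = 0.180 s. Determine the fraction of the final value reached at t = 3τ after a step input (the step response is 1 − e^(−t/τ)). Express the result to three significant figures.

y/y_∞ ≈ 0.950

y(t)/y_∞ = 1 − e^(−t/τ) = 1 − e^(−3) = 1 − e^(−3.00) = 0.950.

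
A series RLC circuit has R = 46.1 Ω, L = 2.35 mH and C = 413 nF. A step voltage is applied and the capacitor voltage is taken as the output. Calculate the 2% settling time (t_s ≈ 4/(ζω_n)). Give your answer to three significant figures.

For a series RLC circuit (capacitor voltage as output), ω_n = 1/√(LC) = 1/√(2.35 mH · 413 nF) = 32100 rad/s.
ζ = (R/2)·√(C/L) = (46.1/2)·√(413 nF/2.35 mH) = 0.306.
t_s ≈ 4/(ζω_n) = 0.000408 s.

t_s ≈ 0.000408 s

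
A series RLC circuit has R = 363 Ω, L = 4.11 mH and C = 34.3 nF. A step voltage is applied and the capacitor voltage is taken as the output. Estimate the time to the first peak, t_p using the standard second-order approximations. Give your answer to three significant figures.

For a series RLC circuit (capacitor voltage as output), ω_n = 1/√(LC) = 1/√(4.11 mH · 34.3 nF) = 84200 rad/s.
ζ = (R/2)·√(C/L) = (363/2)·√(34.3 nF/4.11 mH) = 0.524.
The damped frequency ω_d = ω_n√(1−ζ²) = 71700 rad/s. t_p = π/ω_d = 0.0000438 s.

t_p ≈ 0.0000438 s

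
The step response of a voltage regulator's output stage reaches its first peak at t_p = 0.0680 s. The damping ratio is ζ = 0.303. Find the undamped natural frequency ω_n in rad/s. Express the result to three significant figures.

ω_n ≈ 48.5 rad/s

Peak time t_p = π/ω_d, so ω_d = π/t_p = π/0.0680 = 46.2 rad/s.
ω_n = ω_d/√(1−ζ²) = 46.2/√0.908 = 48.5 rad/s.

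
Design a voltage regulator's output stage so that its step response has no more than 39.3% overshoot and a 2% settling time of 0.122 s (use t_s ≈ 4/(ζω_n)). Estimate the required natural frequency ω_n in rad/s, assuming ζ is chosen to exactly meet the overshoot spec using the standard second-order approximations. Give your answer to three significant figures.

ω_n ≈ 115 rad/s

ζ = −ln(OS)/√(π² + (ln OS)²). With OS = 0.393, ln OS = −0.9339 and ζ = 0.9339/3.277 = 0.285.
Then ω_n = 4/(ζ t_s) = 4/(0.285 × 0.122) = 115 rad/s.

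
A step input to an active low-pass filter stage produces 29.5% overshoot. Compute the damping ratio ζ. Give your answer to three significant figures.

ζ = −ln(OS)/√(π² + (ln OS)²). With OS = 0.295, ln OS = −1.221 and ζ = 1.221/3.370 = 0.362.

ζ ≈ 0.362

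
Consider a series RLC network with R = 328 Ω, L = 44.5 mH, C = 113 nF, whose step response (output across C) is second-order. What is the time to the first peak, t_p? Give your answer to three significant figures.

t_p ≈ 0.000231 s

For a series RLC circuit (capacitor voltage as output), ω_n = 1/√(LC) = 1/√(44.5 mH · 113 nF) = 14100 rad/s.
ζ = (R/2)·√(C/L) = (328/2)·√(113 nF/44.5 mH) = 0.261.
The damped frequency ω_d = ω_n√(1−ζ²) = 13600 rad/s. t_p = π/ω_d = 0.000231 s.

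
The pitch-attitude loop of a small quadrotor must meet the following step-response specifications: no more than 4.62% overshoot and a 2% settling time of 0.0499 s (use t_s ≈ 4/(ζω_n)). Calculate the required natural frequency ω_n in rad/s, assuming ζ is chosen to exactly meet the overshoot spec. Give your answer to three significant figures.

ζ = −ln(OS)/√(π² + (ln OS)²). With OS = 0.0462, ln OS = −3.075 and ζ = 3.075/4.396 = 0.699.
Then ω_n = 4/(ζ t_s) = 4/(0.699 × 0.0499) = 115 rad/s.

ω_n ≈ 115 rad/s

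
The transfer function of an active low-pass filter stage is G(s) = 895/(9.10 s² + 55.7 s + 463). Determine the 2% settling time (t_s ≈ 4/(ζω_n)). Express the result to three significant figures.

t_s ≈ 1.31 s

Dividing through by 9.10: denominator becomes s² + 6.121 s + 50.88.
So ω_n = √50.88 = 7.13 rad/s and ζ = 6.121/(2·7.13) = 0.429.
t_s ≈ 4/(ζω_n) = 1.31 s.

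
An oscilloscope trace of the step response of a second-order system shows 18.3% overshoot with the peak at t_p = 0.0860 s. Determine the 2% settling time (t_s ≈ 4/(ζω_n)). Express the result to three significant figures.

t_s ≈ 0.203 s

From the overshoot, ζ = −ln(OS)/√(π²+ln²(OS)) = 0.476.
t_p = π/ω_d ⇒ ω_d = 36.5 rad/s; then ω_n = ω_d/√(1−ζ²) = 41.5 rad/s.
t_s ≈ 4/(ζω_n) = 4/(0.476·41.5) = 0.203 s.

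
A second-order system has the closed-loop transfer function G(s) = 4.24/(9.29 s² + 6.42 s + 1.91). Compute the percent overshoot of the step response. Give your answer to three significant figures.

%OS ≈ 2.48%

Dividing through by 9.29: denominator becomes s² + 0.6911 s + 0.2056.
So ω_n = √0.2056 = 0.453 rad/s and ζ = 0.6911/(2·0.453) = 0.762.
Overshoot: exp(−π·0.762/√(1−0.762²)) = 0.0248, i.e. 2.48%.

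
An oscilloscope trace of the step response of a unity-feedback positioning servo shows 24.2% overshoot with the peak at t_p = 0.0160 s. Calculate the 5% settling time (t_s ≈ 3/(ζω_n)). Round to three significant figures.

The overshoot fixes ζ = −ln(OS)/√(π²+ln²(OS)) = 0.412.
From t_p = π/ω_d, ω_d = π/0.0160 = 196 rad/s, so ω_n = ω_d/√(1−ζ²) = 215 rad/s.
t_s ≈ 3/(ζω_n) = 3/(0.412·215) = 0.0338 s.

t_s ≈ 0.0338 s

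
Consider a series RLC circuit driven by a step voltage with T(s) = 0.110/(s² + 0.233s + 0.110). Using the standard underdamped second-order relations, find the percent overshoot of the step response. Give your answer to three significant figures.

%OS ≈ 30.8%

Matching coefficients with s² + 2ζω_n s + ω_n² gives ω_n² = 0.110 ⇒ ω_n = 0.332 rad/s, and ζ = 0.233/(2ω_n) = 0.351.
%OS = 100 e^{−πζ/√(1−ζ²)} with ζ = 0.351 gives 30.8%.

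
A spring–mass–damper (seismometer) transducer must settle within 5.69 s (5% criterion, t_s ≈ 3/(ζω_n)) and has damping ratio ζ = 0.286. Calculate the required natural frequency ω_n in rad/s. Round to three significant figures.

Rearranging t_s ≈ 3/(ζω_n) gives ω_n = 3/(ζ·t_s) = 3/(0.286 × 5.69) = 1.84 rad/s.

ω_n ≈ 1.84 rad/s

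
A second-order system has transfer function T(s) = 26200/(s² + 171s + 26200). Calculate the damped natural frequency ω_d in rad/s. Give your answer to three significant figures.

ω_n = √26200 = 162 rad/s; ζ = 171/(2·162) = 0.528.
ω_d = 162·√(1 − 0.528²) = 137 rad/s.

ω_d ≈ 137 rad/s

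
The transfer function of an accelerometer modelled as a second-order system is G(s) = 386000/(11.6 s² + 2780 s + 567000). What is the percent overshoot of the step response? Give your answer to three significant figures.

Dividing through by 11.6: denominator becomes s² + 239.7 s + 48880.
So ω_n = √48880 = 221 rad/s and ζ = 239.7/(2·221) = 0.542.
Overshoot: exp(−π·0.542/√(1−0.542²)) = 0.132, i.e. 13.2%.

%OS ≈ 13.2%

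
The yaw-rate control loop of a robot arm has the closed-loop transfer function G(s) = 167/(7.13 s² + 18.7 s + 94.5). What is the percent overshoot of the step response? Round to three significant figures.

Dividing through by 7.13: denominator becomes s² + 2.623 s + 13.25.
So ω_n = √13.25 = 3.64 rad/s and ζ = 2.623/(2·3.64) = 0.360.
%OS = 100 e^{−πζ/√(1−ζ²)} with ζ = 0.360 gives 29.7%.

%OS ≈ 29.7%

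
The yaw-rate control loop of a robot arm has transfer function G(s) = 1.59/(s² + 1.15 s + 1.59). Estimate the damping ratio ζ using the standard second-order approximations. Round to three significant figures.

Comparing the denominator to s² + 2ζω_n s + ω_n²: ω_n = √1.59 = 1.26 rad/s, and 2ζω_n = 1.15 so ζ = 1.15/(2·1.26) = 0.456.

ζ ≈ 0.456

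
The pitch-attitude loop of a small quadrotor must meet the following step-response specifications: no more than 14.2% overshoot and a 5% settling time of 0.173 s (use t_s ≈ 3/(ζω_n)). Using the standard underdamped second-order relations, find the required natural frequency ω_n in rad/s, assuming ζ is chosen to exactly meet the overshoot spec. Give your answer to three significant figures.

Inverting the overshoot relation: ζ = |ln 0.142|/√(π² + ln²0.142) = 0.528.
Then ω_n = 3/(ζ t_s) = 3/(0.528 × 0.173) = 32.9 rad/s.

ω_n ≈ 32.9 rad/s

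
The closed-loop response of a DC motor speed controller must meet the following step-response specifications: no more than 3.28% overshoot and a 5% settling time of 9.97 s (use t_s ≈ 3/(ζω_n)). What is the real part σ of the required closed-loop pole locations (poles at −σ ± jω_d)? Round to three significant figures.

The settling-time spec alone fixes σ = ζω_n = 3/t_s = 3/9.97 = 0.301.
(Overshoot then fixes ζ = 0.736 and hence ω_d = σ·√(1−ζ²)/ζ = 0.277 rad/s.)

σ ≈ 0.301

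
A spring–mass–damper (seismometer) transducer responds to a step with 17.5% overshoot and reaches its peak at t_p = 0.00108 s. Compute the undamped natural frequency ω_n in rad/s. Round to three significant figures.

ω_n ≈ 3330 rad/s

ζ from %OS: ζ = |ln 0.175|/√(π²+ln²0.175) = 0.485.
From t_p = π/ω_d, ω_d = π/0.00108 = 2910 rad/s, so ω_n = ω_d/√(1−ζ²) = 3330 rad/s.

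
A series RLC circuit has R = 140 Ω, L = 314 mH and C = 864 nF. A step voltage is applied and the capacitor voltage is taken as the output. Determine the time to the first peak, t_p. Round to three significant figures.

For a series RLC circuit (capacitor voltage as output), ω_n = 1/√(LC) = 1/√(314 mH · 864 nF) = 1920 rad/s.
ζ = (R/2)·√(C/L) = (140/2)·√(864 nF/314 mH) = 0.116.
ω_d = ω_n√(1−ζ²) = 1910 rad/s. t_p = π/ω_d = 0.00165 s.

t_p ≈ 0.00165 s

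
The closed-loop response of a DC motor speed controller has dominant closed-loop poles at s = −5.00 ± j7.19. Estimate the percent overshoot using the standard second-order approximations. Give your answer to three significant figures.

With σ = 5.00, ω_d = 7.19: ω_n = √(σ²+ω_d²) = 8.76 rad/s, ζ = σ/ω_n = 0.571.
Overshoot: exp(−π·0.571/√(1−0.571²)) = 0.113, i.e. 11.3%.

%OS ≈ 11.3%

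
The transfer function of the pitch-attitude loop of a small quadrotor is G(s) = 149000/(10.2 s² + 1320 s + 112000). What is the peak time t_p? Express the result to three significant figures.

t_p ≈ 0.0381 s

Dividing through by 10.2: denominator becomes s² + 129.4 s + 10980.
So ω_n = √10980 = 105 rad/s and ζ = 129.4/(2·105) = 0.617.
The damped frequency ω_d = ω_n√(1−ζ²) = 82.4 rad/s. t_p = π/ω_d = 0.0381 s.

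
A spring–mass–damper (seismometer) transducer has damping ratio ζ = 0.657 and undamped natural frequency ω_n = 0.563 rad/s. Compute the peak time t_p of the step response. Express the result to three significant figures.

The damped frequency is ω_d = ω_n√(1−ζ²) = 0.563·√(1−0.432) = 0.424 rad/s.
Peak time t_p = π/ω_d = π/0.424 = 7.40 s.

t_p ≈ 7.40 s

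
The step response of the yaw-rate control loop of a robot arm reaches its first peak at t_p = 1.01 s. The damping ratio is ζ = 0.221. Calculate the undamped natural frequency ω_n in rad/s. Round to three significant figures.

Peak time t_p = π/ω_d, so ω_d = π/t_p = π/1.01 = 3.11 rad/s.
ω_n = ω_d/√(1−ζ²) = 3.11/√0.951 = 3.19 rad/s.

ω_n ≈ 3.19 rad/s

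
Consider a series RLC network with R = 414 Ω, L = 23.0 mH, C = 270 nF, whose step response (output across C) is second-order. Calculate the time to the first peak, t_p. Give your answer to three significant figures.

For a series RLC circuit (capacitor voltage as output), ω_n = 1/√(LC) = 1/√(23.0 mH · 270 nF) = 12700 rad/s.
ζ = (R/2)·√(C/L) = (414/2)·√(270 nF/23.0 mH) = 0.709.
ω_d = 12700·√(1 − 0.709²) = 8950 rad/s. t_p = π/ω_d = 0.000351 s.

t_p ≈ 0.000351 s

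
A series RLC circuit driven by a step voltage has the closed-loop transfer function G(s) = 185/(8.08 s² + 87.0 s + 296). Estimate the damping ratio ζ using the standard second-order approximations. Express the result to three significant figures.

Dividing through by 8.08: denominator becomes s² + 10.77 s + 36.63.
So ω_n = √36.63 = 6.05 rad/s and ζ = 10.77/(2·6.05) = 0.889.

ζ ≈ 0.889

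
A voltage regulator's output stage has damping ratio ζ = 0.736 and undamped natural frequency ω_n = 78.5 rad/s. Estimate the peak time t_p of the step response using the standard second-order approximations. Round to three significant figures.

The damped frequency is ω_d = ω_n√(1−ζ²) = 78.5·√(1−0.542) = 53.1 rad/s.
Peak time t_p = π/ω_d = π/53.1 = 0.0591 s.

t_p ≈ 0.0591 s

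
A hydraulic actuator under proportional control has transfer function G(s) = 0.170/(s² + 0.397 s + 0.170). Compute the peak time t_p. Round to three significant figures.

ω_n = √0.170 = 0.412 rad/s; ζ = 0.397/(2·0.412) = 0.481.
ω_d = 0.412·√(1 − 0.481²) = 0.361 rad/s. Then t_p = π/ω_d = 8.69 s.

t_p ≈ 8.69 s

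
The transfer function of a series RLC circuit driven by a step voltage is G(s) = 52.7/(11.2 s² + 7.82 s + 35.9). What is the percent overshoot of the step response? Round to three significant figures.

Dividing through by 11.2: denominator becomes s² + 0.6982 s + 3.205.
So ω_n = √3.205 = 1.79 rad/s and ζ = 0.6982/(2·1.79) = 0.195.
Overshoot: exp(−π·0.195/√(1−0.195²)) = 0.535, i.e. 53.5%.

%OS ≈ 53.5%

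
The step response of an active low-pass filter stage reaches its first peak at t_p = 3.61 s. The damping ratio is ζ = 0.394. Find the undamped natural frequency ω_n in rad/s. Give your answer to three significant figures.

ω_n ≈ 0.947 rad/s

Peak time t_p = π/ω_d, so ω_d = π/t_p = π/3.61 = 0.870 rad/s.
ω_n = ω_d/√(1−ζ²) = 0.870/√0.845 = 0.947 rad/s.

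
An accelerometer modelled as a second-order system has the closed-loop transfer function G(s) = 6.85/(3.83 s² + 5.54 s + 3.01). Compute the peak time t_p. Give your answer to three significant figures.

Dividing through by 3.83: denominator becomes s² + 1.446 s + 0.7859.
So ω_n = √0.7859 = 0.887 rad/s and ζ = 1.446/(2·0.887) = 0.816.
ω_d = 0.887·√(1 − 0.816²) = 0.513 rad/s. t_p = π/ω_d = 6.13 s.

t_p ≈ 6.13 s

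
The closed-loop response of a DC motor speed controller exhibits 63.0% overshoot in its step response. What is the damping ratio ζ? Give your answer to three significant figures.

From %OS = 100·exp(−πζ/√(1−ζ²)), invert to get ζ = −ln(OS)/√(π² + ln²(OS)) with OS = 0.630.
−ln 0.630 = 0.4620, so ζ = 0.4620/√(π² + 0.2135) = 0.146.

ζ ≈ 0.146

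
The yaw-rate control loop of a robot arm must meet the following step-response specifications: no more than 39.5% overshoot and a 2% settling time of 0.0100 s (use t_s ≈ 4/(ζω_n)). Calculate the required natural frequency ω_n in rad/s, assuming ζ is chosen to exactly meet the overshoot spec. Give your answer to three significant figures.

Inverting the overshoot relation: ζ = |ln 0.395|/√(π² + ln²0.395) = 0.284.
From t_s ≈ 4/(ζω_n): ω_n = 4/(ζ·t_s) = 4/(0.284·0.0100) = 1410 rad/s.

ω_n ≈ 1410 rad/s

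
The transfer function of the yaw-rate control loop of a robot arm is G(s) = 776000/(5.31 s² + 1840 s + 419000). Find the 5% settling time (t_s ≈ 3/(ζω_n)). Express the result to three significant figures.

t_s ≈ 0.0173 s

Dividing through by 5.31: denominator becomes s² + 346.5 s + 78910.
So ω_n = √78910 = 281 rad/s and ζ = 346.5/(2·281) = 0.617.
t_s ≈ 3/(ζω_n) = 0.0173 s.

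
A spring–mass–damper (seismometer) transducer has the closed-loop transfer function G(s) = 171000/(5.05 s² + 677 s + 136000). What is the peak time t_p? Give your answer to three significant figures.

Dividing through by 5.05: denominator becomes s² + 134.1 s + 26930.
So ω_n = √26930 = 164 rad/s and ζ = 134.1/(2·164) = 0.408.
ω_d = ω_n√(1−ζ²) = 150 rad/s. t_p = π/ω_d = 0.0210 s.

t_p ≈ 0.0210 s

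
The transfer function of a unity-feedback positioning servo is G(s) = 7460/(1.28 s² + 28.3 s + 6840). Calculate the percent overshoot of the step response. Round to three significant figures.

%OS ≈ 61.8%

Dividing through by 1.28: denominator becomes s² + 22.11 s + 5344.
So ω_n = √5344 = 73.1 rad/s and ζ = 22.11/(2·73.1) = 0.151.
Overshoot: exp(−π·0.151/√(1−0.151²)) = 0.618, i.e. 61.8%.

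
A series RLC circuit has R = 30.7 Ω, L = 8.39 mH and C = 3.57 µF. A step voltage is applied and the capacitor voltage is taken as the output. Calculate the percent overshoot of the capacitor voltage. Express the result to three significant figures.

For a series RLC circuit (capacitor voltage as output), ω_n = 1/√(LC) = 1/√(8.39 mH · 3.57 µF) = 5780 rad/s.
ζ = (R/2)·√(C/L) = (30.7/2)·√(3.57 µF/8.39 mH) = 0.317.
%OS = 100 e^{−πζ/√(1−ζ²)} with ζ = 0.317 gives 35.0%.

%OS ≈ 35.0%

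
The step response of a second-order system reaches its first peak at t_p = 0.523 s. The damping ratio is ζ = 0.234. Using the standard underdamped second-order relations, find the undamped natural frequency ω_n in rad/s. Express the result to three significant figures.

ω_n ≈ 6.18 rad/s

Peak time t_p = π/ω_d, so ω_d = π/t_p = π/0.523 = 6.01 rad/s.
ω_n = ω_d/√(1−ζ²) = 6.01/√0.945 = 6.18 rad/s.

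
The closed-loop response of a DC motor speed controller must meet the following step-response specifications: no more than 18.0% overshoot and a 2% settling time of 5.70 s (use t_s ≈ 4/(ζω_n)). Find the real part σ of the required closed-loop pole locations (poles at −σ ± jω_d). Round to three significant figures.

σ ≈ 0.702

The settling-time spec alone fixes σ = ζω_n = 4/t_s = 4/5.70 = 0.702.
(Overshoot then fixes ζ = 0.479 and hence ω_d = σ·√(1−ζ²)/ζ = 1.29 rad/s.)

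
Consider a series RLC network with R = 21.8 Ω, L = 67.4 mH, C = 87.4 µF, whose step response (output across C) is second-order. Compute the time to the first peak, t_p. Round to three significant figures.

For a series RLC circuit (capacitor voltage as output), ω_n = 1/√(LC) = 1/√(67.4 mH · 87.4 µF) = 412 rad/s.
ζ = (R/2)·√(C/L) = (21.8/2)·√(87.4 µF/67.4 mH) = 0.393.
ω_d = ω_n√(1−ζ²) = 379 rad/s. t_p = π/ω_d = 0.00829 s.

t_p ≈ 0.00829 s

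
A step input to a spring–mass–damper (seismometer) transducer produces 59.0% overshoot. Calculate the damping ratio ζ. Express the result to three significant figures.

ζ ≈ 0.166

From %OS = 100·exp(−πζ/√(1−ζ²)), invert to get ζ = −ln(OS)/√(π² + ln²(OS)) with OS = 0.590.
−ln 0.590 = 0.5276, so ζ = 0.5276/√(π² + 0.2784) = 0.166.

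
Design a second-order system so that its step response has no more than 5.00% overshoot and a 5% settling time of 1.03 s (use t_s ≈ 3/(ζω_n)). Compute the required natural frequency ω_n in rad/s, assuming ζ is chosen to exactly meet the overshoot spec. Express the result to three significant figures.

ζ = −ln(OS)/√(π² + (ln OS)²). With OS = 0.0500, ln OS = −2.996 and ζ = 2.996/4.341 = 0.690.
Then ω_n = 3/(ζ t_s) = 3/(0.690 × 1.03) = 4.22 rad/s.

ω_n ≈ 4.22 rad/s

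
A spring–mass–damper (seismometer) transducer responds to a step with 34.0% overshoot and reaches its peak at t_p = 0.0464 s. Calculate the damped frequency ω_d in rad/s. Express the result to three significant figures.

ω_d ≈ 67.7 rad/s

t_p = π/ω_d, so ω_d = π/0.0464 = 67.7 rad/s.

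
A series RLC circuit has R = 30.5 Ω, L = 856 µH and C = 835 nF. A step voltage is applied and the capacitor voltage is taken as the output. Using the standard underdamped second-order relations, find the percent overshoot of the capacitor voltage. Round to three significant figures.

%OS ≈ 18.2%

For a series RLC circuit (capacitor voltage as output), ω_n = 1/√(LC) = 1/√(856 µH · 835 nF) = 37400 rad/s.
ζ = (R/2)·√(C/L) = (30.5/2)·√(835 nF/856 µH) = 0.476.
%OS = 100·exp(−πζ/√(1−ζ²)) = 18.2%.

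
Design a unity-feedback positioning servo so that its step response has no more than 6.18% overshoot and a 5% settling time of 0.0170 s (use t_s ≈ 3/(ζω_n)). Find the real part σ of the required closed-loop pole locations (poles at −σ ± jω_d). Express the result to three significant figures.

The settling-time spec alone fixes σ = ζω_n = 3/t_s = 3/0.0170 = 176.
(Overshoot then fixes ζ = 0.663 and hence ω_d = σ·√(1−ζ²)/ζ = 199 rad/s.)

σ ≈ 176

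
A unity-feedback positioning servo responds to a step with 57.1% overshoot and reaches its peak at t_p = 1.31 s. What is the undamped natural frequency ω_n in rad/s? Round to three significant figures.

From the overshoot, ζ = −ln(OS)/√(π²+ln²(OS)) = 0.176.
From t_p = π/ω_d, ω_d = π/1.31 = 2.40 rad/s, so ω_n = ω_d/√(1−ζ²) = 2.44 rad/s.

ω_n ≈ 2.44 rad/s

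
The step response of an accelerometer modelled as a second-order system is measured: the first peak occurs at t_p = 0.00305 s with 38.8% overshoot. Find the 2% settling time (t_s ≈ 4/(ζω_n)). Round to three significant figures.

From the overshoot, ζ = −ln(OS)/√(π²+ln²(OS)) = 0.289.
t_p = π/ω_d ⇒ ω_d = 1030 rad/s; then ω_n = ω_d/√(1−ζ²) = 1080 rad/s.
t_s ≈ 4/(ζω_n) = 4/(0.289·1080) = 0.0129 s.

t_s ≈ 0.0129 s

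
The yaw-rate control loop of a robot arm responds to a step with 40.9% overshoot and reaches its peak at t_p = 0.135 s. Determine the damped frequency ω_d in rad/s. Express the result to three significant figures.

ω_d ≈ 23.3 rad/s

t_p = π/ω_d, so ω_d = π/0.135 = 23.3 rad/s.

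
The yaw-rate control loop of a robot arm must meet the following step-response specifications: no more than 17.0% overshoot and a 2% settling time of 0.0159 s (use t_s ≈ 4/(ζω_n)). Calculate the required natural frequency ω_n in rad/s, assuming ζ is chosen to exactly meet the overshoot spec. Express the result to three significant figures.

ω_n ≈ 512 rad/s

Inverting the overshoot relation: ζ = |ln 0.170|/√(π² + ln²0.170) = 0.491.
From t_s ≈ 4/(ζω_n): ω_n = 4/(ζ·t_s) = 4/(0.491·0.0159) = 512 rad/s.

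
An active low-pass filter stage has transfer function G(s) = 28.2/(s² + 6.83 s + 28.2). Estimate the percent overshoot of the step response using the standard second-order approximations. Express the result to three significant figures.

ω_n = √28.2 = 5.31 rad/s; ζ = 6.83/(2·5.31) = 0.643.
Overshoot: exp(−π·0.643/√(1−0.643²)) = 0.0715, i.e. 7.15%.

%OS ≈ 7.15%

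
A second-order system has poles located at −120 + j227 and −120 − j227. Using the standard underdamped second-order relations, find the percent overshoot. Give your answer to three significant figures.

%OS ≈ 19.0%

The poles are at −σ ± jω_d with σ = 120 and ω_d = 227, so ω_n = √(σ²+ω_d²) = 257 rad/s and ζ = σ/ω_n = 0.467.
Overshoot: exp(−π·0.467/√(1−0.467²)) = 0.190, i.e. 19.0%.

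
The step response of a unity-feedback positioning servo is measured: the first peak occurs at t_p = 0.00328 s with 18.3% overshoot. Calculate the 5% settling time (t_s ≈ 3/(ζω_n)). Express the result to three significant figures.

t_s ≈ 0.00579 s

The overshoot fixes ζ = −ln(OS)/√(π²+ln²(OS)) = 0.476.
t_p = π/ω_d ⇒ ω_d = 958 rad/s; then ω_n = ω_d/√(1−ζ²) = 1090 rad/s.
t_s ≈ 3/(ζω_n) = 3/(0.476·1090) = 0.00579 s.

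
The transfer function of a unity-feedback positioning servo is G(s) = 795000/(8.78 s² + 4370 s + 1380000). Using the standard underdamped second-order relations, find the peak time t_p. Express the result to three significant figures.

Dividing through by 8.78: denominator becomes s² + 497.7 s + 157200.
So ω_n = √157200 = 396 rad/s and ζ = 497.7/(2·396) = 0.628.
ω_d = 396·√(1 − 0.628²) = 309 rad/s. t_p = π/ω_d = 0.0102 s.

t_p ≈ 0.0102 s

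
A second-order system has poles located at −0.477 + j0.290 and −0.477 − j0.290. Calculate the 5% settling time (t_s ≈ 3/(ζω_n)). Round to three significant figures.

For poles at −σ ± jω_d, ζω_n = σ = 0.477, so t_s ≈ 3/σ = 6.29 s.

t_s ≈ 6.29 s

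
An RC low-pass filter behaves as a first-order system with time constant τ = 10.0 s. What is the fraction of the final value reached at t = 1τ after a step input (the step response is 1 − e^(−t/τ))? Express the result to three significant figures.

y/y_∞ ≈ 0.632

y(t)/y_∞ = 1 − e^(−t/τ) = 1 − e^(−1) = 1 − e^(−1.00) = 0.632.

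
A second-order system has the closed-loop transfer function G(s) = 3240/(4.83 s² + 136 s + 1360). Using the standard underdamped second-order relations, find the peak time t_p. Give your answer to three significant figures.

Dividing through by 4.83: denominator becomes s² + 28.16 s + 281.6.
So ω_n = √281.6 = 16.8 rad/s and ζ = 28.16/(2·16.8) = 0.839.
ω_d = ω_n√(1−ζ²) = 9.13 rad/s. t_p = π/ω_d = 0.344 s.

t_p ≈ 0.344 s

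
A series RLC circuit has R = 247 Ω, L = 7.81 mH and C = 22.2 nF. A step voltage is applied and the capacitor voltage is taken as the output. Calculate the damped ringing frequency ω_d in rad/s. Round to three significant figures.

ω_d ≈ 74300 rad/s

For a series RLC circuit (capacitor voltage as output), ω_n = 1/√(LC) = 1/√(7.81 mH · 22.2 nF) = 75900 rad/s.
ζ = (R/2)·√(C/L) = (247/2)·√(22.2 nF/7.81 mH) = 0.208.
ω_d = ω_n√(1−ζ²) = 74300 rad/s.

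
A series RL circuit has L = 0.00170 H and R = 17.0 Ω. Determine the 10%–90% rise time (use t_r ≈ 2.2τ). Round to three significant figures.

t_r ≈ 0.000220 s

τ = L/R = 0.00170/17.0 = 0.000100 s.
t_r ≈ 2.2τ = 0.000220 s.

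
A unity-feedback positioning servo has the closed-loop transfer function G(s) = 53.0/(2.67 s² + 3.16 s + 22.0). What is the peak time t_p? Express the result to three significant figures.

t_p ≈ 1.12 s

Dividing through by 2.67: denominator becomes s² + 1.184 s + 8.240.
So ω_n = √8.240 = 2.87 rad/s and ζ = 1.184/(2·2.87) = 0.206.
ω_d = 2.87·√(1 − 0.206²) = 2.81 rad/s. t_p = π/ω_d = 1.12 s.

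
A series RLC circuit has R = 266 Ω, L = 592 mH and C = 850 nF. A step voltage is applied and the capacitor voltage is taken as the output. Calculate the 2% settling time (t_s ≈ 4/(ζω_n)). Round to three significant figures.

t_s ≈ 0.0178 s

For a series RLC circuit (capacitor voltage as output), ω_n = 1/√(LC) = 1/√(592 mH · 850 nF) = 1410 rad/s.
ζ = (R/2)·√(C/L) = (266/2)·√(850 nF/592 mH) = 0.159.
t_s ≈ 4/(ζω_n) = 0.0178 s.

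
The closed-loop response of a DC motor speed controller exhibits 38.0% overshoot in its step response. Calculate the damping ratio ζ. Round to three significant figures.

ζ = −ln(OS)/√(π² + (ln OS)²). With OS = 0.380, ln OS = −0.9676 and ζ = 0.9676/3.287 = 0.294.

ζ ≈ 0.294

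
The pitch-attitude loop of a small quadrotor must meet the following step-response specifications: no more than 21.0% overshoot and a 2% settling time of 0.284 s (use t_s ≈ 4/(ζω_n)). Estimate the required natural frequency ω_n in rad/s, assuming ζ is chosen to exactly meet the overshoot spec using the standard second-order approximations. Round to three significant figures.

ω_n ≈ 31.7 rad/s

ζ = −ln(OS)/√(π² + (ln OS)²). With OS = 0.210, ln OS = −1.561 and ζ = 1.561/3.508 = 0.445.
From t_s ≈ 4/(ζω_n): ω_n = 4/(ζ·t_s) = 4/(0.445·0.284) = 31.7 rad/s.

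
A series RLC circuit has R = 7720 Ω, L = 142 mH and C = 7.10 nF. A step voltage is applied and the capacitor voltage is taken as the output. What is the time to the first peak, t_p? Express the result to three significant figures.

For a series RLC circuit (capacitor voltage as output), ω_n = 1/√(LC) = 1/√(142 mH · 7.10 nF) = 31500 rad/s.
ζ = (R/2)·√(C/L) = (7720/2)·√(7.10 nF/142 mH) = 0.863.
ω_d = 31500·√(1 − 0.863²) = 15900 rad/s. t_p = π/ω_d = 0.000198 s.

t_p ≈ 0.000198 s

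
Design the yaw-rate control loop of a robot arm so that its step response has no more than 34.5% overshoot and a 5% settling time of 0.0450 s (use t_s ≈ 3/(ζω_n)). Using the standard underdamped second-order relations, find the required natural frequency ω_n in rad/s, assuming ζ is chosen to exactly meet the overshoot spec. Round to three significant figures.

ω_n ≈ 208 rad/s

Inverting the overshoot relation: ζ = |ln 0.345|/√(π² + ln²0.345) = 0.321.
Then ω_n = 3/(ζ t_s) = 3/(0.321 × 0.0450) = 208 rad/s.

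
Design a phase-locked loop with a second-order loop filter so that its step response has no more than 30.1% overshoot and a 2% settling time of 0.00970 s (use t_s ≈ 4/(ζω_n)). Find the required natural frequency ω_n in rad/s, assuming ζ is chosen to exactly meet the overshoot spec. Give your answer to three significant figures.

From %OS = 100·exp(−πζ/√(1−ζ²)), invert to get ζ = −ln(OS)/√(π² + ln²(OS)) with OS = 0.301.
−ln 0.301 = 1.201, so ζ = 1.201/√(π² + 1.442) = 0.357.
Then ω_n = 4/(ζ t_s) = 4/(0.357 × 0.00970) = 1160 rad/s.

ω_n ≈ 1160 rad/s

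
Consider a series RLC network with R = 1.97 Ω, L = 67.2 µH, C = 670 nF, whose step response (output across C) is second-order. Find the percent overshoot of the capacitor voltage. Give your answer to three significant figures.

%OS ≈ 73.3%

For a series RLC circuit (capacitor voltage as output), ω_n = 1/√(LC) = 1/√(67.2 µH · 670 nF) = 149000 rad/s.
ζ = (R/2)·√(C/L) = (1.97/2)·√(670 nF/67.2 µH) = 0.0984.
%OS = 100 e^{−πζ/√(1−ζ²)} with ζ = 0.0984 gives 73.3%.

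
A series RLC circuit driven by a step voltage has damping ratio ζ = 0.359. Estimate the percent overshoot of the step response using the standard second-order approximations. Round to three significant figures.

For an underdamped second-order system, %OS = 100·exp(−πζ/√(1−ζ²)).
πζ/√(1−ζ²) = π·0.359/√(1−0.129) = 1.208, so %OS = 100·e^(−1.208) = 29.9%.

%OS ≈ 29.9%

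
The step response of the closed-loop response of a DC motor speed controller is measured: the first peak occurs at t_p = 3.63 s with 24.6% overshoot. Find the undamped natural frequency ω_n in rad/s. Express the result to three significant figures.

The overshoot fixes ζ = −ln(OS)/√(π²+ln²(OS)) = 0.408.
t_p = π/ω_d ⇒ ω_d = 0.865 rad/s; then ω_n = ω_d/√(1−ζ²) = 0.948 rad/s.

ω_n ≈ 0.948 rad/s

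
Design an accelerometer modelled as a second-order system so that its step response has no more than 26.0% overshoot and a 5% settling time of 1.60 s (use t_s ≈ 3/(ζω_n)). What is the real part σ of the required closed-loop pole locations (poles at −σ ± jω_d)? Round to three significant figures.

σ ≈ 1.88

The settling-time spec alone fixes σ = ζω_n = 3/t_s = 3/1.60 = 1.88.
(Overshoot then fixes ζ = 0.394 and hence ω_d = σ·√(1−ζ²)/ζ = 4.37 rad/s.)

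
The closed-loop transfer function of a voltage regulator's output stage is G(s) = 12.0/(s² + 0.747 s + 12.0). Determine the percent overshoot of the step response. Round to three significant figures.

ω_n = √12.0 = 3.46 rad/s; ζ = 0.747/(2·3.46) = 0.108.
Overshoot: exp(−π·0.108/√(1−0.108²)) = 0.711, i.e. 71.1%.

%OS ≈ 71.1%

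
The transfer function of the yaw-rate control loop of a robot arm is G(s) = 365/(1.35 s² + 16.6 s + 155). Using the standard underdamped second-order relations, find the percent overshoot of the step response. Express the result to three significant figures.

Dividing through by 1.35: denominator becomes s² + 12.30 s + 114.8.
So ω_n = √114.8 = 10.7 rad/s and ζ = 12.30/(2·10.7) = 0.574.
Overshoot: exp(−π·0.574/√(1−0.574²)) = 0.111, i.e. 11.1%.

%OS ≈ 11.1%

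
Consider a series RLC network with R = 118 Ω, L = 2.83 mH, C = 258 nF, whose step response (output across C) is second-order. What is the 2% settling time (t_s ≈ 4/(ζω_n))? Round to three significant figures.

For a series RLC circuit (capacitor voltage as output), ω_n = 1/√(LC) = 1/√(2.83 mH · 258 nF) = 37000 rad/s.
ζ = (R/2)·√(C/L) = (118/2)·√(258 nF/2.83 mH) = 0.563.
t_s ≈ 4/(ζω_n) = 0.000192 s.

t_s ≈ 0.000192 s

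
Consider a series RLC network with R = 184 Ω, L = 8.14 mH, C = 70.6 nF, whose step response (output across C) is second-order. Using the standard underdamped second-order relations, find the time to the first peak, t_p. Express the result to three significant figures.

For a series RLC circuit (capacitor voltage as output), ω_n = 1/√(LC) = 1/√(8.14 mH · 70.6 nF) = 41700 rad/s.
ζ = (R/2)·√(C/L) = (184/2)·√(70.6 nF/8.14 mH) = 0.271.
The damped frequency ω_d = ω_n√(1−ζ²) = 40200 rad/s. t_p = π/ω_d = 0.0000782 s.

t_p ≈ 0.0000782 s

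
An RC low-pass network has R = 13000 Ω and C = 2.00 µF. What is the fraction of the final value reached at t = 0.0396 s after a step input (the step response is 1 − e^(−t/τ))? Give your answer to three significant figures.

y/y_∞ ≈ 0.782

τ = RC = 13000 × 2.00 µF = 0.0260 s.
y(t)/y_∞ = 1 − e^(−t/τ) = 1 − e^(−0.0396/0.0260) = 1 − e^(−1.52) = 0.782.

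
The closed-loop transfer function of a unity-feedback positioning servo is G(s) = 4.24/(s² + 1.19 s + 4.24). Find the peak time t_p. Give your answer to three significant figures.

t_p ≈ 1.59 s

ω_n = √4.24 = 2.06 rad/s; ζ = 1.19/(2·2.06) = 0.289.
ω_d = ω_n√(1−ζ²) = 1.97 rad/s. Then t_p = π/ω_d = 1.59 s.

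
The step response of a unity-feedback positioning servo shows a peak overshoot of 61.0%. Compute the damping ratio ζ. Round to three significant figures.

Inverting the overshoot relation: ζ = |ln 0.610|/√(π² + ln²0.610) = 0.155.

ζ ≈ 0.155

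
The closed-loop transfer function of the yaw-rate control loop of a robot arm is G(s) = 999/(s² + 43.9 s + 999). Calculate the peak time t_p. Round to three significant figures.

t_p ≈ 0.138 s

ω_n = √999 = 31.6 rad/s; ζ = 43.9/(2·31.6) = 0.694.
ω_d = 31.6·√(1 − 0.694²) = 22.7 rad/s. Then t_p = π/ω_d = 0.138 s.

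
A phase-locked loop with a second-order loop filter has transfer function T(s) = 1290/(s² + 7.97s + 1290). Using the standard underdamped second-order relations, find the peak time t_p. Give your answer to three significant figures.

Comparing the denominator to s² + 2ζω_n s + ω_n²: ω_n = √1290 = 35.9 rad/s, and 2ζω_n = 7.97 so ζ = 7.97/(2·35.9) = 0.111.
ω_d = 35.9·√(1 − 0.111²) = 35.7 rad/s. Then t_p = π/ω_d = 0.0880 s.

t_p ≈ 0.0880 s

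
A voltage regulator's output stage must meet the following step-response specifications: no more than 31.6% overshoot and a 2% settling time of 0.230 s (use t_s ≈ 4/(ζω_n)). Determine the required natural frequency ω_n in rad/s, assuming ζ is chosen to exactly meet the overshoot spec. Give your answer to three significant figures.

ω_n ≈ 50.5 rad/s

ζ = −ln(OS)/√(π² + (ln OS)²). With OS = 0.316, ln OS = −1.152 and ζ = 1.152/3.346 = 0.344.
From t_s ≈ 4/(ζω_n): ω_n = 4/(ζ·t_s) = 4/(0.344·0.230) = 50.5 rad/s.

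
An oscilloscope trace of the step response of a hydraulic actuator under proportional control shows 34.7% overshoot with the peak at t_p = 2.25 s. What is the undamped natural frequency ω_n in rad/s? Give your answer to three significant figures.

The overshoot fixes ζ = −ln(OS)/√(π²+ln²(OS)) = 0.319.
From t_p = π/ω_d, ω_d = π/2.25 = 1.40 rad/s, so ω_n = ω_d/√(1−ζ²) = 1.47 rad/s.

ω_n ≈ 1.47 rad/s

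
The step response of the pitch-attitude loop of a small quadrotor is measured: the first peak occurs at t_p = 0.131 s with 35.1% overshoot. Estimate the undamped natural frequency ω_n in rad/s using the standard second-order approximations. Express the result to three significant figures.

From the overshoot, ζ = −ln(OS)/√(π²+ln²(OS)) = 0.316.
t_p = π/ω_d ⇒ ω_d = 24.0 rad/s; then ω_n = ω_d/√(1−ζ²) = 25.3 rad/s.

ω_n ≈ 25.3 rad/s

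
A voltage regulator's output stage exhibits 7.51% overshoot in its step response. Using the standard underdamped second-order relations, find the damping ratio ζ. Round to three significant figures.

From %OS = 100·exp(−πζ/√(1−ζ²)), invert to get ζ = −ln(OS)/√(π² + ln²(OS)) with OS = 0.0751.
−ln 0.0751 = 2.589, so ζ = 2.589/√(π² + 6.703) = 0.636.

ζ ≈ 0.636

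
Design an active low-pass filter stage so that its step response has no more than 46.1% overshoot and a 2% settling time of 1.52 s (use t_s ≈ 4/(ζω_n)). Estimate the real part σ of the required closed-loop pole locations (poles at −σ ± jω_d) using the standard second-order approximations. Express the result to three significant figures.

The settling-time spec alone fixes σ = ζω_n = 4/t_s = 4/1.52 = 2.63.
(Overshoot then fixes ζ = 0.239 and hence ω_d = σ·√(1−ζ²)/ζ = 10.7 rad/s.)

σ ≈ 2.63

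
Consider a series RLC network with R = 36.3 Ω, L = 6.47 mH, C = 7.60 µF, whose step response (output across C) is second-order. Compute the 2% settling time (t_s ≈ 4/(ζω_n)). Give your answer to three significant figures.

t_s ≈ 0.00143 s

For a series RLC circuit (capacitor voltage as output), ω_n = 1/√(LC) = 1/√(6.47 mH · 7.60 µF) = 4510 rad/s.
ζ = (R/2)·√(C/L) = (36.3/2)·√(7.60 µF/6.47 mH) = 0.622.
t_s ≈ 4/(ζω_n) = 0.00143 s.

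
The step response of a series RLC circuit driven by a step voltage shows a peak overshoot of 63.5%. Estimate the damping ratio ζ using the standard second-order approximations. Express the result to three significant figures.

ζ = −ln(OS)/√(π² + (ln OS)²). With OS = 0.635, ln OS = −0.4541 and ζ = 0.4541/3.174 = 0.143.

ζ ≈ 0.143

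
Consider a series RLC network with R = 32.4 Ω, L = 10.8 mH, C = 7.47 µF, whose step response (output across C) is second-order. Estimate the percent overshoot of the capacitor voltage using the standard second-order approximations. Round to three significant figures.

%OS ≈ 22.8%

For a series RLC circuit (capacitor voltage as output), ω_n = 1/√(LC) = 1/√(10.8 mH · 7.47 µF) = 3520 rad/s.
ζ = (R/2)·√(C/L) = (32.4/2)·√(7.47 µF/10.8 mH) = 0.426.
%OS = 100 e^{−πζ/√(1−ζ²)} with ζ = 0.426 gives 22.8%.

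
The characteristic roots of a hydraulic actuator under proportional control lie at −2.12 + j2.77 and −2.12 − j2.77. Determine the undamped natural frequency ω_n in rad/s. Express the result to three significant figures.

ω_n ≈ 3.49 rad/s

|pole| = ω_n = √(2.12² + 2.77²) = 3.49 rad/s; ζ = cos θ = σ/ω_n = 0.608.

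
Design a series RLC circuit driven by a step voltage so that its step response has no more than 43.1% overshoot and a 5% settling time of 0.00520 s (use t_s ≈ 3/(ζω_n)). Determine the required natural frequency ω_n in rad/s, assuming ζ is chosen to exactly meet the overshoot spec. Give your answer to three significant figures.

From %OS = 100·exp(−πζ/√(1−ζ²)), invert to get ζ = −ln(OS)/√(π² + ln²(OS)) with OS = 0.431.
−ln 0.431 = 0.8416, so ζ = 0.8416/√(π² + 0.7084) = 0.259.
From t_s ≈ 3/(ζω_n): ω_n = 3/(ζ·t_s) = 3/(0.259·0.00520) = 2230 rad/s.

ω_n ≈ 2230 rad/s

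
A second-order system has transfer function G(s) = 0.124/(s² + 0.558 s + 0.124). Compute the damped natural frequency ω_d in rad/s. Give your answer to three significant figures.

ω_n = √0.124 = 0.352 rad/s; ζ = 0.558/(2·0.352) = 0.792.
ω_d = ω_n√(1−ζ²) = 0.215 rad/s.

ω_d ≈ 0.215 rad/s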